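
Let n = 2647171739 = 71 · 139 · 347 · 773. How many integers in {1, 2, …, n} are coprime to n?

2580301920

φ(71) = 71 − 1 = 70.
φ(139) = 139 − 1 = 138.
φ(347) = 347 − 1 = 346.
φ(773) = 773 − 1 = 772.
Multiply: 70 · 138 · 346 · 772 = 2580301920.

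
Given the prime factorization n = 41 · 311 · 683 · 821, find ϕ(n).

6934576000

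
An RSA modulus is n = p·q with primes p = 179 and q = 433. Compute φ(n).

76896

φ(77507) = 77507 · (1 − 1/179) · (1 − 1/433)
       = 77507 · 76896/77507 = 76896.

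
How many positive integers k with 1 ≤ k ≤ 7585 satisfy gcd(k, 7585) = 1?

5760

7585 = 5 · 37 · 41.
φ(7585) = 7585 · (1 − 1/5) · (1 − 1/37) · (1 − 1/41)
       = 7585 · 5760/7585 = 5760.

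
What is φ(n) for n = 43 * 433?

φ(43) = 43 − 1 = 42.
φ(433) = 433 − 1 = 432.
Multiply: 42 · 432 = 18144.

18144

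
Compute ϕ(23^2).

506

φ(23^2) = 23^2 − 23^1 = 529 − 23 = 506.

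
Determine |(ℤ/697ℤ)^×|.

640

697 = 17 * 41.
φ(697) = 697 · (1 − 1/17) · (1 − 1/41)
       = 697 · 640/697 = 640.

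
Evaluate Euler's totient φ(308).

Prime factorization: 308 = 2^2 · 7 · 11.
φ(2^2) = 2^2 − 2^1 = 4 − 2 = 2.
φ(7) = 7 − 1 = 6.
φ(11) = 11 − 1 = 10.
φ(308) = 2 × 6 × 10 = 120.

120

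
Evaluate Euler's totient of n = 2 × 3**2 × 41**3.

403440

φ(1240578) = 1240578 · (1 − 1/2) · (1 − 1/3) · (1 − 1/41)
       = 1240578 · 80/246 = 403440.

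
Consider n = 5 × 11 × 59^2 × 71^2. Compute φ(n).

680293600

φ(965124655) = 965124655 · (1 − 1/5) · (1 − 1/11) · (1 − 1/59) · (1 − 1/71)
       = 965124655 · 162400/230395 = 680293600.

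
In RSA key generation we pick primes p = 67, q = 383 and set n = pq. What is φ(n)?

φ(pq) = (p−1)(q−1) = 66 · 382 = 25212.

25212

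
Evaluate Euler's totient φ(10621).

First factor: 10621 = 13 · 19 · 43.
φ(10621) = 10621 · (1 − 1/13) · (1 − 1/19) · (1 − 1/43)
       = 10621 · 9072/10621 = 9072.

9072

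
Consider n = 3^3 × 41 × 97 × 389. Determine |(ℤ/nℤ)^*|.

26818560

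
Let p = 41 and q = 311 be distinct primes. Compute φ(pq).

φ(12751) = 12751 · (1 − 1/41) · (1 − 1/311)
       = 12751 · 12400/12751 = 12400.

12400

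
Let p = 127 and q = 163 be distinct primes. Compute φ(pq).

For distinct primes, φ(pq) = (p−1)(q−1) = 126 × 162 = 20412.

20412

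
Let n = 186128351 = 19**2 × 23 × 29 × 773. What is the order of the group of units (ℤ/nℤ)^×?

φ(19^2) = 19^1·(19−1) = 19·18 = 342.
φ(23) = 23 − 1 = 22.
φ(29) = 29 − 1 = 28.
φ(773) = 773 − 1 = 772.
Since φ is multiplicative, φ(186128351) = 342 · 22 · 28 · 772 = 162638784.

162638784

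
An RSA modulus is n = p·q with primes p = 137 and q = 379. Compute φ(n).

51408

For distinct primes, φ(pq) = (p−1)(q−1) = 136 × 378 = 51408.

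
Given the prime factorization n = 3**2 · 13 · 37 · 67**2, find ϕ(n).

11461824

φ(19432881) = 19432881 · (1 − 1/3) · (1 − 1/13) · (1 − 1/37) · (1 − 1/67)
       = 19432881 · 57024/96681 = 11461824.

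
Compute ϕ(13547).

First factor: 13547 = 19 · 23 · 31.
φ(13547) = 13547 · (1 − 1/19) · (1 − 1/23) · (1 − 1/31)
       = 13547 · 11880/13547 = 11880.

11880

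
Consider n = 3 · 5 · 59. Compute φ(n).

φ(885) = 885 · (1 − 1/3) · (1 − 1/5) · (1 − 1/59)
       = 885 · 464/885 = 464.

464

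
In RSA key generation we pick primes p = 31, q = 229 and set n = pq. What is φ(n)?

φ(n) = (p − 1)(q − 1) = (31−1)(229−1) = 30·228 = 6840.

6840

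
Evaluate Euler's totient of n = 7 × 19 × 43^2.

φ(245917) = 245917 · (1 − 1/7) · (1 − 1/19) · (1 − 1/43)
       = 245917 · 4536/5719 = 195048.

195048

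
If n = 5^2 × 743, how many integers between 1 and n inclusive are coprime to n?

φ(18575) = 18575 · (1 − 1/5) · (1 − 1/743)
       = 18575 · 2968/3715 = 14840.

14840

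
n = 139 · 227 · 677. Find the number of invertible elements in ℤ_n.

φ(139) = 139 − 1 = 138.
φ(227) = 227 − 1 = 226.
φ(677) = 677 − 1 = 676.
φ(21361381) = 138 × 226 × 676 = 21083088.

21083088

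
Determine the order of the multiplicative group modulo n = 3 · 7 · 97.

1152

φ(3) = 3 − 1 = 2.
φ(7) = 7 − 1 = 6.
φ(97) = 97 − 1 = 96.
Multiply: 2 · 6 · 96 = 1152.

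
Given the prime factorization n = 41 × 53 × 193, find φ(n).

399360

φ(41) = 41 − 1 = 40.
φ(53) = 53 − 1 = 52.
φ(193) = 193 − 1 = 192.
Multiply: 40 · 52 · 192 = 399360.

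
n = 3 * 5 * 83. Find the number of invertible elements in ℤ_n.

φ(3) = 3 − 1 = 2.
φ(5) = 5 − 1 = 4.
φ(83) = 83 − 1 = 82.
Multiply: 2 · 4 · 82 = 656.

656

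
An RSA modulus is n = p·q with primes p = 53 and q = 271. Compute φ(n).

φ(14363) = 14363 · (1 − 1/53) · (1 − 1/271)
       = 14363 · 14040/14363 = 14040.

14040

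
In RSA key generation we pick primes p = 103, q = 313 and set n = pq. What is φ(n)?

φ(pq) = (p−1)(q−1) = 102 · 312 = 31824.

31824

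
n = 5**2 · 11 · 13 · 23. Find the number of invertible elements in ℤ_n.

52800

φ(82225) = 82225 · (1 − 1/5) · (1 − 1/11) · (1 − 1/13) · (1 − 1/23)
       = 82225 · 10560/16445 = 52800.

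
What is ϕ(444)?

144

Prime factorization: 444 = 2**2 · 3 · 37.
φ(444) = 444 · (1 − 1/2) · (1 − 1/3) · (1 − 1/37)
       = 444 · 72/222 = 144.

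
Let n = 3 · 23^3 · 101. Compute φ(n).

φ(3686601) = 3686601 · (1 − 1/3) · (1 − 1/23) · (1 − 1/101)
       = 3686601 · 4400/6969 = 2327600.

2327600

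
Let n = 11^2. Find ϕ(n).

110

φ(11^2) = 11^1·(11−1) = 11·10 = 110.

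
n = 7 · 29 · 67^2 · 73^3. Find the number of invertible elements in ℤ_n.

φ(354498354539) = 354498354539 · (1 − 1/7) · (1 − 1/29) · (1 − 1/67) · (1 − 1/73)
       = 354498354539 · 798336/992873 = 285040280448.

285040280448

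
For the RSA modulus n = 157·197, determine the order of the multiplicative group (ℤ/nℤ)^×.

30576

φ(157) = 157 − 1 = 156.
φ(197) = 197 − 1 = 196.
Since φ is multiplicative, φ(30929) = 156 · 196 = 30576.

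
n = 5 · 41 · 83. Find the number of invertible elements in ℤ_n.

φ(5) = 5 − 1 = 4.
φ(41) = 41 − 1 = 40.
φ(83) = 83 − 1 = 82.
φ(17015) = 4 × 40 × 82 = 13120.

13120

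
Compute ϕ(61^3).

φ(226981) = 226981 · (1 − 1/61)
       = 226981 · 60/61 = 223260.

223260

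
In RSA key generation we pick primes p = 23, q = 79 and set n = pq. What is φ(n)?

1716

φ(pq) = (p−1)(q−1) = 22 · 78 = 1716.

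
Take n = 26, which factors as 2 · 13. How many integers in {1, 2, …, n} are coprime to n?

12

φ(26) = 26 · (1 − 1/2) · (1 − 1/13)
       = 26 · 12/26 = 12.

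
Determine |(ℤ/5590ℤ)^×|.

Factor 5590: 5590 = 2 × 5 × 13 × 43.
φ(5590) = 5590 · (1 − 1/2) · (1 − 1/5) · (1 − 1/13) · (1 − 1/43)
       = 5590 · 2016/5590 = 2016.

2016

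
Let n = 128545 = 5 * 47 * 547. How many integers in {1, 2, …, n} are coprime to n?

φ(5) = 5 − 1 = 4.
φ(47) = 47 − 1 = 46.
φ(547) = 547 − 1 = 546.
φ(128545) = 4 × 46 × 546 = 100464.

100464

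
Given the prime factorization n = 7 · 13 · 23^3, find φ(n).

837936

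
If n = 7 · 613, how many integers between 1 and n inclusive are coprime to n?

3672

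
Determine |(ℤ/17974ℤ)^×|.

7560

Factor 17974: 17974 = 2 * 11 * 19 * 43.
φ(2) = 2 − 1 = 1.
φ(11) = 11 − 1 = 10.
φ(19) = 19 − 1 = 18.
φ(43) = 43 − 1 = 42.
φ(17974) = 1 × 10 × 18 × 42 = 7560.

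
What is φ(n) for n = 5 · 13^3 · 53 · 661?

φ(384837505) = 384837505 · (1 − 1/5) · (1 − 1/13) · (1 − 1/53) · (1 − 1/661)
       = 384837505 · 1647360/2277145 = 278403840.

278403840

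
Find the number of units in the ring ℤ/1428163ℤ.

1219680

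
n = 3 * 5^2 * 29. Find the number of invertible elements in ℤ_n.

φ(3) = 3 − 1 = 2.
φ(5^2) = 5^2 − 5^1 = 25 − 5 = 20.
φ(29) = 29 − 1 = 28.
φ(2175) = 2 × 20 × 28 = 1120.

1120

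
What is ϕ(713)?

660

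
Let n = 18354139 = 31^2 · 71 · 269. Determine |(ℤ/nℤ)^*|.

17446800

φ(18354139) = 18354139 · (1 − 1/31) · (1 − 1/71) · (1 − 1/269)
       = 18354139 · 562800/592069 = 17446800.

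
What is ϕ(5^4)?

φ(625) = 625 · (1 − 1/5)
       = 625 · 4/5 = 500.

500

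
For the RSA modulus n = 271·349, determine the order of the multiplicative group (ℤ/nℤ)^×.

93960

φ(94579) = 94579 · (1 − 1/271) · (1 − 1/349)
       = 94579 · 93960/94579 = 93960.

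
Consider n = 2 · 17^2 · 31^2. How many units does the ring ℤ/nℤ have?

252960

φ(555458) = 555458 · (1 − 1/2) · (1 − 1/17) · (1 − 1/31)
       = 555458 · 480/1054 = 252960.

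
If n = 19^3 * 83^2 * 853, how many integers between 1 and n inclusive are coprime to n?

37680030576

φ(19^3) = 19^3 − 19^2 = 6859 − 361 = 6498.
φ(83^2) = 83^2 − 83^1 = 6889 − 83 = 6806.
φ(853) = 853 − 1 = 852.
Since φ is multiplicative, φ(40305658303) = 6498 · 6806 · 852 = 37680030576.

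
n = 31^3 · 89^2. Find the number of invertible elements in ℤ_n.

225796560

φ(235974511) = 235974511 · (1 − 1/31) · (1 − 1/89)
       = 235974511 · 2640/2759 = 225796560.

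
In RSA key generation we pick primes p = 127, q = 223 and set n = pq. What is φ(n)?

27972

φ(pq) = (p−1)(q−1) = 126 · 222 = 27972.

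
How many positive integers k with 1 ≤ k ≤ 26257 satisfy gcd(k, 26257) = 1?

Prime factorization: 26257 = 7 · 11**2 · 31.
φ(7) = 7 − 1 = 6.
φ(11^2) = 11^2 − 11^1 = 121 − 11 = 110.
φ(31) = 31 − 1 = 30.
φ(26257) = 6 × 110 × 30 = 19800.

19800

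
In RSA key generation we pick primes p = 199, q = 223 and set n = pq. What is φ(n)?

43956

φ(pq) = (p−1)(q−1) = 198 · 222 = 43956.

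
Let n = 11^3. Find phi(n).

1210

φ(11^3) = 11^2·(11−1) = 121·10 = 1210.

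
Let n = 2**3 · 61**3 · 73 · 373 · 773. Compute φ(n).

φ(2^3) = 2^3 − 2^2 = 8 − 4 = 4.
φ(61^3) = 61^2·(61−1) = 3721·60 = 223260.
φ(73) = 73 − 1 = 72.
φ(373) = 373 − 1 = 372.
φ(773) = 773 − 1 = 772.
Multiply: 4 · 223260 · 72 · 372 · 772 = 18465609553920.

18465609553920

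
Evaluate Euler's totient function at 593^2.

φ(593^2) = 593^1·(593−1) = 593·592 = 351056.

351056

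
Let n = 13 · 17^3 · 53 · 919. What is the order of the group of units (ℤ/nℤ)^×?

2648775168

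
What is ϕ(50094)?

50094 = 2 × 3^2 × 11^2 × 23.
φ(50094) = 50094 · (1 − 1/2) · (1 − 1/3) · (1 − 1/11) · (1 − 1/23)
       = 50094 · 440/1518 = 14520.

14520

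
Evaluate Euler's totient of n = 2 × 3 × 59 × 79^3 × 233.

13100707776

φ(2) = 2 − 1 = 1.
φ(3) = 3 − 1 = 2.
φ(59) = 59 − 1 = 58.
φ(79^3) = 79^3 − 79^2 = 493039 − 6241 = 486798.
φ(233) = 233 − 1 = 232.
Multiply: 1 · 2 · 58 · 486798 · 232 = 13100707776.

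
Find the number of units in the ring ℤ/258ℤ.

258 = 2 * 3 * 43.
φ(2) = 2 − 1 = 1.
φ(3) = 3 − 1 = 2.
φ(43) = 43 − 1 = 42.
φ(258) = 1 × 2 × 42 = 84.

84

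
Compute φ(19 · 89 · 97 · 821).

124692480

φ(134666167) = 134666167 · (1 − 1/19) · (1 − 1/89) · (1 − 1/97) · (1 − 1/821)
       = 134666167 · 124692480/134666167 = 124692480.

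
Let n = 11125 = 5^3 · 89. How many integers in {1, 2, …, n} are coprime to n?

8800

φ(5^3) = 5^3 − 5^2 = 125 − 25 = 100.
φ(89) = 89 − 1 = 88.
Multiply: 100 · 88 = 8800.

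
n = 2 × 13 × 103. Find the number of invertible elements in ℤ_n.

φ(2) = 2 − 1 = 1.
φ(13) = 13 − 1 = 12.
φ(103) = 103 − 1 = 102.
Since φ is multiplicative, φ(2678) = 1 · 12 · 102 = 1224.

1224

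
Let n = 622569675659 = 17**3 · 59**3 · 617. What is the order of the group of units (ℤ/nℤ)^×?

φ(17^3) = 17^3 − 17^2 = 4913 − 289 = 4624.
φ(59^3) = 59^2·(59−1) = 3481·58 = 201898.
φ(617) = 617 − 1 = 616.
Multiply: 4624 · 201898 · 616 = 575083032832.

575083032832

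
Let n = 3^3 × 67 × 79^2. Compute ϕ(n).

7320456

φ(11289969) = 11289969 · (1 − 1/3) · (1 − 1/67) · (1 − 1/79)
       = 11289969 · 10296/15879 = 7320456.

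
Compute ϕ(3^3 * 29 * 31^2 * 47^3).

φ(3^3) = 3^2·(3−1) = 9·2 = 18.
φ(29) = 29 − 1 = 28.
φ(31^2) = 31^2 − 31^1 = 961 − 31 = 930.
φ(47^3) = 47^2·(47−1) = 2209·46 = 101614.
Multiply: 18 · 28 · 930 · 101614 = 47628514080.

47628514080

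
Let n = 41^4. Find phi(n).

φ(2825761) = 2825761 · (1 − 1/41)
       = 2825761 · 40/41 = 2756840.

2756840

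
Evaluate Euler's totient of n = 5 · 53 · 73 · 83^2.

φ(133267705) = 133267705 · (1 − 1/5) · (1 − 1/53) · (1 − 1/73) · (1 − 1/83)
       = 133267705 · 1228032/1605635 = 101926656.

101926656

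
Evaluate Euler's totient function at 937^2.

877032

φ(937^2) = 937^2 − 937^1 = 877969 − 937 = 877032.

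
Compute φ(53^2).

φ(53^2) = 53^1·(53−1) = 53·52 = 2756.

2756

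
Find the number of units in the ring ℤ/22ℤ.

22 = 2 · 11.
φ(2) = 2 − 1 = 1.
φ(11) = 11 − 1 = 10.
Since φ is multiplicative, φ(22) = 1 · 10 = 10.

10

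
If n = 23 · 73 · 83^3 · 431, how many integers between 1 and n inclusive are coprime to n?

φ(413773090763) = 413773090763 · (1 − 1/23) · (1 − 1/73) · (1 − 1/83) · (1 − 1/431)
       = 413773090763 · 55851840/60062867 = 384763325760.

384763325760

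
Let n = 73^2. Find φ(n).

φ(73^2) = 73^1·(73−1) = 73·72 = 5256.

5256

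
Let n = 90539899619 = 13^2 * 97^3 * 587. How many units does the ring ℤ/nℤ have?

82572781824

φ(13^2) = 13^1·(13−1) = 13·12 = 156.
φ(97^3) = 97^3 − 97^2 = 912673 − 9409 = 903264.
φ(587) = 587 − 1 = 586.
Since φ is multiplicative, φ(90539899619) = 156 · 903264 · 586 = 82572781824.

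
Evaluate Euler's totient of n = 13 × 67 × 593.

φ(516503) = 516503 · (1 − 1/13) · (1 − 1/67) · (1 − 1/593)
       = 516503 · 468864/516503 = 468864.

468864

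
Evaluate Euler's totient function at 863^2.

743906

φ(863^2) = 863^2 − 863^1 = 744769 − 863 = 743906.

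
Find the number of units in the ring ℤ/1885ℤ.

1344

Factor 1885: 1885 = 5 * 13 * 29.
φ(5) = 5 − 1 = 4.
φ(13) = 13 − 1 = 12.
φ(29) = 29 − 1 = 28.
Since φ is multiplicative, φ(1885) = 4 · 12 · 28 = 1344.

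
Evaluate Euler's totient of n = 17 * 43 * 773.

φ(17) = 17 − 1 = 16.
φ(43) = 43 − 1 = 42.
φ(773) = 773 − 1 = 772.
φ(565063) = 16 × 42 × 772 = 518784.

518784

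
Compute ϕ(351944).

351944 = 2^3 · 29 · 37 · 41.
φ(2^3) = 2^3 − 2^2 = 8 − 4 = 4.
φ(29) = 29 − 1 = 28.
φ(37) = 37 − 1 = 36.
φ(41) = 41 − 1 = 40.
Multiply: 4 · 28 · 36 · 40 = 161280.

161280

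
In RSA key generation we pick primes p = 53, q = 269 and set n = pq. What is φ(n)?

13936

For distinct primes, φ(pq) = (p−1)(q−1) = 52 × 268 = 13936.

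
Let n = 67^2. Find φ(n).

φ(67^2) = 67^2 − 67^1 = 4489 − 67 = 4422.

4422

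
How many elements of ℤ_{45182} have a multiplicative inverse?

20160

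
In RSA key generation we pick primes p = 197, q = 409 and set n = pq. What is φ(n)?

79968

For distinct primes, φ(pq) = (p−1)(q−1) = 196 × 408 = 79968.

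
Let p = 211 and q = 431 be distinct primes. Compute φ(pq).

For distinct primes, φ(pq) = (p−1)(q−1) = 210 × 430 = 90300.

90300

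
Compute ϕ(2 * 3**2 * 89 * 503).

265056

φ(2) = 2 − 1 = 1.
φ(3^2) = 3^2 − 3^1 = 9 − 3 = 6.
φ(89) = 89 − 1 = 88.
φ(503) = 503 − 1 = 502.
Multiply: 1 · 6 · 88 · 502 = 265056.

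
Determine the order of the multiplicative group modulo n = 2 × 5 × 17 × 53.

φ(9010) = 9010 · (1 − 1/2) · (1 − 1/5) · (1 − 1/17) · (1 − 1/53)
       = 9010 · 3328/9010 = 3328.

3328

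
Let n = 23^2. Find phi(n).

506

φ(529) = 529 · (1 − 1/23)
       = 529 · 22/23 = 506.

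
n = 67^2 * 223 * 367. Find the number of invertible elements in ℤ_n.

359296344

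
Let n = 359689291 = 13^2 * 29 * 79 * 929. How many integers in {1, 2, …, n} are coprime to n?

316173312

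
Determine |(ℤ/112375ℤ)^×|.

84000

First factor: 112375 = 5^3 × 29 × 31.
φ(5^3) = 5^2·(5−1) = 25·4 = 100.
φ(29) = 29 − 1 = 28.
φ(31) = 31 − 1 = 30.
Since φ is multiplicative, φ(112375) = 100 · 28 · 30 = 84000.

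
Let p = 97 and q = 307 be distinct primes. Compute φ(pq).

29376

For distinct primes, φ(pq) = (p−1)(q−1) = 96 × 306 = 29376.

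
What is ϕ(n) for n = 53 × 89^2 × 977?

397489664

φ(53) = 53 − 1 = 52.
φ(89^2) = 89^1·(89−1) = 89·88 = 7832.
φ(977) = 977 − 1 = 976.
φ(410157301) = 52 × 7832 × 976 = 397489664.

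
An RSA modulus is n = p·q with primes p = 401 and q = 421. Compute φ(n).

φ(pq) = (p−1)(q−1) = 400 · 420 = 168000.

168000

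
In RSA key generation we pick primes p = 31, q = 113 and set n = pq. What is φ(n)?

For distinct primes, φ(pq) = (p−1)(q−1) = 30 × 112 = 3360.

3360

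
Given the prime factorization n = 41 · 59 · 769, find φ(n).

1781760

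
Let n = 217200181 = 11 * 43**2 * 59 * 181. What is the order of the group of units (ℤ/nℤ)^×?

φ(217200181) = 217200181 · (1 − 1/11) · (1 − 1/43) · (1 − 1/59) · (1 − 1/181)
       = 217200181 · 4384800/5051167 = 188546400.

188546400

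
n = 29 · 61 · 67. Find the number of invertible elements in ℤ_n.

110880

φ(118523) = 118523 · (1 − 1/29) · (1 − 1/61) · (1 − 1/67)
       = 118523 · 110880/118523 = 110880.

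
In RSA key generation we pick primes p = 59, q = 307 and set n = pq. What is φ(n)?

17748

For distinct primes, φ(pq) = (p−1)(q−1) = 58 × 306 = 17748.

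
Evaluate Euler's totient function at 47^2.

2162

φ(2209) = 2209 · (1 − 1/47)
       = 2209 · 46/47 = 2162.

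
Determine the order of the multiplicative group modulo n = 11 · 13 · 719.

φ(11) = 11 − 1 = 10.
φ(13) = 13 − 1 = 12.
φ(719) = 719 − 1 = 718.
Multiply: 10 · 12 · 718 = 86160.

86160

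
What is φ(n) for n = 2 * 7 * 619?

φ(2) = 2 − 1 = 1.
φ(7) = 7 − 1 = 6.
φ(619) = 619 − 1 = 618.
Multiply: 1 · 6 · 618 = 3708.

3708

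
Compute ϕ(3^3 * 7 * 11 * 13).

φ(27027) = 27027 · (1 − 1/3) · (1 − 1/7) · (1 − 1/11) · (1 − 1/13)
       = 27027 · 1440/3003 = 12960.

12960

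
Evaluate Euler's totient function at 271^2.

73170

φ(73441) = 73441 · (1 − 1/271)
       = 73441 · 270/271 = 73170.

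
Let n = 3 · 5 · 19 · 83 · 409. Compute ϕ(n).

4817664

φ(3) = 3 − 1 = 2.
φ(5) = 5 − 1 = 4.
φ(19) = 19 − 1 = 18.
φ(83) = 83 − 1 = 82.
φ(409) = 409 − 1 = 408.
Multiply: 2 · 4 · 18 · 82 · 408 = 4817664.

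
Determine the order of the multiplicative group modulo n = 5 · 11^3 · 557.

2691040

φ(3706835) = 3706835 · (1 − 1/5) · (1 − 1/11) · (1 − 1/557)
       = 3706835 · 22240/30635 = 2691040.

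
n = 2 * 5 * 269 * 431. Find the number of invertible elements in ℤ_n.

460960

φ(2) = 2 − 1 = 1.
φ(5) = 5 − 1 = 4.
φ(269) = 269 − 1 = 268.
φ(431) = 431 − 1 = 430.
φ(1159390) = 1 × 4 × 268 × 430 = 460960.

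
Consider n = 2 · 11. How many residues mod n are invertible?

10

φ(22) = 22 · (1 − 1/2) · (1 − 1/11)
       = 22 · 10/22 = 10.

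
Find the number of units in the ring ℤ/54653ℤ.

Prime factorization: 54653 = 31 · 41 · 43.
φ(54653) = 54653 · (1 − 1/31) · (1 − 1/41) · (1 − 1/43)
       = 54653 · 50400/54653 = 50400.

50400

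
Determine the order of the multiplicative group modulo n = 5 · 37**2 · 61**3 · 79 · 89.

8164928977920

φ(10923958848295) = 10923958848295 · (1 − 1/5) · (1 − 1/37) · (1 − 1/61) · (1 − 1/79) · (1 − 1/89)
       = 10923958848295 · 59304960/79344835 = 8164928977920.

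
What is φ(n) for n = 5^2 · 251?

φ(5^2) = 5^1·(5−1) = 5·4 = 20.
φ(251) = 251 − 1 = 250.
Since φ is multiplicative, φ(6275) = 20 · 250 = 5000.

5000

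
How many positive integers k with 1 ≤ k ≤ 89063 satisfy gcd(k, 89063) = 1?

Prime factorization: 89063 = 13^2 × 17 × 31.
φ(89063) = 89063 · (1 − 1/13) · (1 − 1/17) · (1 − 1/31)
       = 89063 · 5760/6851 = 74880.

74880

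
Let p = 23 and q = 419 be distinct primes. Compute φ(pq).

9196

φ(9637) = 9637 · (1 − 1/23) · (1 − 1/419)
       = 9637 · 9196/9637 = 9196.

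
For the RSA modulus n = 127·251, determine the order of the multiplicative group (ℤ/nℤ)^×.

31500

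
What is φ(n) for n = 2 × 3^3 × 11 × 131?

φ(77814) = 77814 · (1 − 1/2) · (1 − 1/3) · (1 − 1/11) · (1 − 1/131)
       = 77814 · 2600/8646 = 23400.

23400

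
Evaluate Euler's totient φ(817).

756

First factor: 817 = 19 · 43.
φ(817) = 817 · (1 − 1/19) · (1 − 1/43)
       = 817 · 756/817 = 756.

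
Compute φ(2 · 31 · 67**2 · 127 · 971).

16213705200

φ(2) = 2 − 1 = 1.
φ(31) = 31 − 1 = 30.
φ(67^2) = 67^1·(67−1) = 67·66 = 4422.
φ(127) = 127 − 1 = 126.
φ(971) = 971 − 1 = 970.
Multiply: 1 · 30 · 4422 · 126 · 970 = 16213705200.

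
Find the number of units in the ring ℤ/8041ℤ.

6720

Factor 8041: 8041 = 11 · 17 · 43.
φ(8041) = 8041 · (1 − 1/11) · (1 − 1/17) · (1 − 1/43)
       = 8041 · 6720/8041 = 6720.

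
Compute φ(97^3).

903264

φ(912673) = 912673 · (1 − 1/97)
       = 912673 · 96/97 = 903264.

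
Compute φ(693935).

475200

693935 = 5 · 11^2 · 31 · 37.
φ(5) = 5 − 1 = 4.
φ(11^2) = 11^2 − 11^1 = 121 − 11 = 110.
φ(31) = 31 − 1 = 30.
φ(37) = 37 − 1 = 36.
Multiply: 4 · 110 · 30 · 36 = 475200.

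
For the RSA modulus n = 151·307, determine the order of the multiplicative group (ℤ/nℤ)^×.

φ(46357) = 46357 · (1 − 1/151) · (1 − 1/307)
       = 46357 · 45900/46357 = 45900.

45900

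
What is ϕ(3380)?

1248

First factor: 3380 = 2^2 * 5 * 13^2.
φ(3380) = 3380 · (1 − 1/2) · (1 − 1/5) · (1 − 1/13)
       = 3380 · 48/130 = 1248.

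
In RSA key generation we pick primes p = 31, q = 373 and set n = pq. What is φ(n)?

11160

φ(pq) = (p−1)(q−1) = 30 · 372 = 11160.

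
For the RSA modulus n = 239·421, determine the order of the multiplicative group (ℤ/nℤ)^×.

φ(239) = 239 − 1 = 238.
φ(421) = 421 − 1 = 420.
Since φ is multiplicative, φ(100619) = 238 · 420 = 99960.

99960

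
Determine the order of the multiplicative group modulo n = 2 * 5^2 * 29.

560

φ(1450) = 1450 · (1 − 1/2) · (1 − 1/5) · (1 − 1/29)
       = 1450 · 112/290 = 560.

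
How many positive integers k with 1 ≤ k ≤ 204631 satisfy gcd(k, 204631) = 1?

158400

204631 = 7 × 23 × 31 × 41.
φ(7) = 7 − 1 = 6.
φ(23) = 23 − 1 = 22.
φ(31) = 31 − 1 = 30.
φ(41) = 41 − 1 = 40.
Since φ is multiplicative, φ(204631) = 6 · 22 · 30 · 40 = 158400.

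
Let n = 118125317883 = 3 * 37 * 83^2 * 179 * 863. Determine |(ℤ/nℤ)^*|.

75188549952

φ(118125317883) = 118125317883 · (1 − 1/3) · (1 − 1/37) · (1 − 1/83) · (1 − 1/179) · (1 − 1/863)
       = 118125317883 · 905886144/1423196601 = 75188549952.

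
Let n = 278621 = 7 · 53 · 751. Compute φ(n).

234000

φ(278621) = 278621 · (1 − 1/7) · (1 − 1/53) · (1 − 1/751)
       = 278621 · 234000/278621 = 234000.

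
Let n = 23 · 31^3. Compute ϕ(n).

φ(23) = 23 − 1 = 22.
φ(31^3) = 31^2·(31−1) = 961·30 = 28830.
φ(685193) = 22 × 28830 = 634260.

634260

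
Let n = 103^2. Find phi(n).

10506

φ(10609) = 10609 · (1 − 1/103)
       = 10609 · 102/103 = 10506.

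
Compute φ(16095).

16095 = 3 × 5 × 29 × 37.
φ(3) = 3 − 1 = 2.
φ(5) = 5 − 1 = 4.
φ(29) = 29 − 1 = 28.
φ(37) = 37 − 1 = 36.
φ(16095) = 2 × 4 × 28 × 36 = 8064.

8064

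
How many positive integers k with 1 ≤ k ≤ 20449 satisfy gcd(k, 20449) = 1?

17160

Factor 20449: 20449 = 11^2 · 13^2.
φ(11^2) = 11^2 − 11^1 = 121 − 11 = 110.
φ(13^2) = 13^1·(13−1) = 13·12 = 156.
Since φ is multiplicative, φ(20449) = 110 · 156 = 17160.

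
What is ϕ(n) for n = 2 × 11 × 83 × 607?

φ(2) = 2 − 1 = 1.
φ(11) = 11 − 1 = 10.
φ(83) = 83 − 1 = 82.
φ(607) = 607 − 1 = 606.
Since φ is multiplicative, φ(1108382) = 1 · 10 · 82 · 606 = 496920.

496920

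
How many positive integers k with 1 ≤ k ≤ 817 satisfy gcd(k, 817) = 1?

First factor: 817 = 19 · 43.
φ(19) = 19 − 1 = 18.
φ(43) = 43 − 1 = 42.
Multiply: 18 · 42 = 756.

756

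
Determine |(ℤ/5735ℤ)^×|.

4320

Factor 5735: 5735 = 5 · 31 · 37.
φ(5735) = 5735 · (1 − 1/5) · (1 − 1/31) · (1 − 1/37)
       = 5735 · 4320/5735 = 4320.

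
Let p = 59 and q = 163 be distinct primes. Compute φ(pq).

φ(59) = 59 − 1 = 58.
φ(163) = 163 − 1 = 162.
Multiply: 58 · 162 = 9396.

9396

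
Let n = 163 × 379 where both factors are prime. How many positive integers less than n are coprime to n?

61236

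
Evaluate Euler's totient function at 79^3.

φ(493039) = 493039 · (1 − 1/79)
       = 493039 · 78/79 = 486798.

486798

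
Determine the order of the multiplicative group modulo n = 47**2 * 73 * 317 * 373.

φ(47^2) = 47^1·(47−1) = 47·46 = 2162.
φ(73) = 73 − 1 = 72.
φ(317) = 317 − 1 = 316.
φ(373) = 373 − 1 = 372.
Since φ is multiplicative, φ(19067188937) = 2162 · 72 · 316 · 372 = 18298614528.

18298614528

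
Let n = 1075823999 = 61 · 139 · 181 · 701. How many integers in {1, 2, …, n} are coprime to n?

φ(1075823999) = 1075823999 · (1 − 1/61) · (1 − 1/139) · (1 − 1/181) · (1 − 1/701)
       = 1075823999 · 1043280000/1075823999 = 1043280000.

1043280000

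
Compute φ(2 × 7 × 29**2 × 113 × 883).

481275648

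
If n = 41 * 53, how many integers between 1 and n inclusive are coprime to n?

2080

φ(41) = 41 − 1 = 40.
φ(53) = 53 − 1 = 52.
Since φ is multiplicative, φ(2173) = 40 · 52 = 2080.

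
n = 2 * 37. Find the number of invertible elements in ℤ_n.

36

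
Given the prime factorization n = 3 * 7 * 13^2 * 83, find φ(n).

153504

φ(294567) = 294567 · (1 − 1/3) · (1 − 1/7) · (1 − 1/13) · (1 − 1/83)
       = 294567 · 11808/22659 = 153504.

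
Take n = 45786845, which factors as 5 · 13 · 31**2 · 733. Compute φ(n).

32676480

φ(45786845) = 45786845 · (1 − 1/5) · (1 − 1/13) · (1 − 1/31) · (1 − 1/733)
       = 45786845 · 1054080/1476995 = 32676480.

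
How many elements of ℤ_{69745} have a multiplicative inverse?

48384

Prime factorization: 69745 = 5 · 13 · 29 · 37.
φ(69745) = 69745 · (1 − 1/5) · (1 − 1/13) · (1 − 1/29) · (1 − 1/37)
       = 69745 · 48384/69745 = 48384.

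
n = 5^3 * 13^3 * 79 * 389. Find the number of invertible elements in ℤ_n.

φ(5^3) = 5^3 − 5^2 = 125 − 25 = 100.
φ(13^3) = 13^2·(13−1) = 169·12 = 2028.
φ(79) = 79 − 1 = 78.
φ(389) = 389 − 1 = 388.
Multiply: 100 · 2028 · 78 · 388 = 6137539200.

6137539200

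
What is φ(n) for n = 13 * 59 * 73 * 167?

8318592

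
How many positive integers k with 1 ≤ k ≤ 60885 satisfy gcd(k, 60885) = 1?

28800

60885 = 3^3 × 5 × 11 × 41.
φ(60885) = 60885 · (1 − 1/3) · (1 − 1/5) · (1 − 1/11) · (1 − 1/41)
       = 60885 · 3200/6765 = 28800.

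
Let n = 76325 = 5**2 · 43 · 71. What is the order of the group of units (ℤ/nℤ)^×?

58800

φ(76325) = 76325 · (1 − 1/5) · (1 − 1/43) · (1 − 1/71)
       = 76325 · 11760/15265 = 58800.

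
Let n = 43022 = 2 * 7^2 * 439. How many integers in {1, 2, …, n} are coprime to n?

18396

φ(43022) = 43022 · (1 − 1/2) · (1 − 1/7) · (1 − 1/439)
       = 43022 · 2628/6146 = 18396.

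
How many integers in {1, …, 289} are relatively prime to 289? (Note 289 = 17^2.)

272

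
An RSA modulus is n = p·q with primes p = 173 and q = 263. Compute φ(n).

45064

φ(45499) = 45499 · (1 − 1/173) · (1 − 1/263)
       = 45499 · 45064/45499 = 45064.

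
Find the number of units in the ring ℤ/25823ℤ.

Factor 25823: 25823 = 7^2 * 17 * 31.
φ(7^2) = 7^2 − 7^1 = 49 − 7 = 42.
φ(17) = 17 − 1 = 16.
φ(31) = 31 − 1 = 30.
Since φ is multiplicative, φ(25823) = 42 · 16 · 30 = 20160.

20160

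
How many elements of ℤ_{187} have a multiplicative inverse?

160

187 = 11 * 17.
φ(11) = 11 − 1 = 10.
φ(17) = 17 − 1 = 16.
Multiply: 10 · 16 = 160.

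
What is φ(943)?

880

Prime factorization: 943 = 23 · 41.
φ(23) = 23 − 1 = 22.
φ(41) = 41 − 1 = 40.
Since φ is multiplicative, φ(943) = 22 · 40 = 880.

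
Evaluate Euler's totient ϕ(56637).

Prime factorization: 56637 = 3**2 · 7 · 29 · 31.
φ(56637) = 56637 · (1 − 1/3) · (1 − 1/7) · (1 − 1/29) · (1 − 1/31)
       = 56637 · 10080/18879 = 30240.

30240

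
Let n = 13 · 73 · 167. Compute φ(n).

φ(13) = 13 − 1 = 12.
φ(73) = 73 − 1 = 72.
φ(167) = 167 − 1 = 166.
Multiply: 12 · 72 · 166 = 143424.

143424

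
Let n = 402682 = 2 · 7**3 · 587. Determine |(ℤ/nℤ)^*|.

172284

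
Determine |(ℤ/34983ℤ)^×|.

20592

Factor 34983: 34983 = 3**2 × 13**2 × 23.
φ(3^2) = 3^2 − 3^1 = 9 − 3 = 6.
φ(13^2) = 13^2 − 13^1 = 169 − 13 = 156.
φ(23) = 23 − 1 = 22.
Multiply: 6 · 156 · 22 = 20592.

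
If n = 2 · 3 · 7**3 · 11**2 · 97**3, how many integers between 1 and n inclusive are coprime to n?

58423115520

φ(2) = 2 − 1 = 1.
φ(3) = 3 − 1 = 2.
φ(7^3) = 7^2·(7−1) = 49·6 = 294.
φ(11^2) = 11^1·(11−1) = 11·10 = 110.
φ(97^3) = 97^3 − 97^2 = 912673 − 9409 = 903264.
φ(227272005114) = 1 × 2 × 294 × 110 × 903264 = 58423115520.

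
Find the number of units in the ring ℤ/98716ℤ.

First factor: 98716 = 2**2 · 23 · 29 · 37.
φ(98716) = 98716 · (1 − 1/2) · (1 − 1/23) · (1 − 1/29) · (1 − 1/37)
       = 98716 · 22176/49358 = 44352.

44352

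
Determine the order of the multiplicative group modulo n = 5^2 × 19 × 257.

92160

φ(122075) = 122075 · (1 − 1/5) · (1 − 1/19) · (1 − 1/257)
       = 122075 · 18432/24415 = 92160.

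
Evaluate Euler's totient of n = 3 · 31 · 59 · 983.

3417360

φ(3) = 3 − 1 = 2.
φ(31) = 31 − 1 = 30.
φ(59) = 59 − 1 = 58.
φ(983) = 983 − 1 = 982.
φ(5393721) = 2 × 30 × 58 × 982 = 3417360.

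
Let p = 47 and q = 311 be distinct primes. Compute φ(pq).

For distinct primes, φ(pq) = (p−1)(q−1) = 46 × 310 = 14260.

14260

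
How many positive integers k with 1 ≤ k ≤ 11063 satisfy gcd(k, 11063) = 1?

9504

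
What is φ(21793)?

19440

Prime factorization: 21793 = 19 · 31 · 37.
φ(19) = 19 − 1 = 18.
φ(31) = 31 − 1 = 30.
φ(37) = 37 − 1 = 36.
Since φ is multiplicative, φ(21793) = 18 · 30 · 36 = 19440.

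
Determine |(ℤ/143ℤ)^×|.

120

Factor 143: 143 = 11 * 13.
φ(11) = 11 − 1 = 10.
φ(13) = 13 − 1 = 12.
Multiply: 10 · 12 = 120.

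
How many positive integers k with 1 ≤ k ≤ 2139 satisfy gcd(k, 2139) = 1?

Prime factorization: 2139 = 3 · 23 · 31.
φ(2139) = 2139 · (1 − 1/3) · (1 − 1/23) · (1 − 1/31)
       = 2139 · 1320/2139 = 1320.

1320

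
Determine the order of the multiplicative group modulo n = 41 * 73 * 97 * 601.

165888000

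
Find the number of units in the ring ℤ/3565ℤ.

2640

Factor 3565: 3565 = 5 · 23 · 31.
φ(5) = 5 − 1 = 4.
φ(23) = 23 − 1 = 22.
φ(31) = 31 − 1 = 30.
Since φ is multiplicative, φ(3565) = 4 · 22 · 30 = 2640.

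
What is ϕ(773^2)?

596756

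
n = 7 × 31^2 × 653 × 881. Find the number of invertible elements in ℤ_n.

φ(7) = 7 − 1 = 6.
φ(31^2) = 31^2 − 31^1 = 961 − 31 = 930.
φ(653) = 653 − 1 = 652.
φ(881) = 881 − 1 = 880.
Since φ is multiplicative, φ(3869996011) = 6 · 930 · 652 · 880 = 3201580800.

3201580800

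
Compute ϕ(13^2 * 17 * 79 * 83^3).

φ(13^2) = 13^1·(13−1) = 13·12 = 156.
φ(17) = 17 − 1 = 16.
φ(79) = 79 − 1 = 78.
φ(83^3) = 83^2·(83−1) = 6889·82 = 564898.
φ(129776780029) = 156 × 16 × 78 × 564898 = 109978861824.

109978861824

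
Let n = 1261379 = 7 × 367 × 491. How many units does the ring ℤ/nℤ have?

φ(7) = 7 − 1 = 6.
φ(367) = 367 − 1 = 366.
φ(491) = 491 − 1 = 490.
φ(1261379) = 6 × 366 × 490 = 1076040.

1076040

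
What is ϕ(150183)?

86400

Factor 150183: 150183 = 3^2 × 11 × 37 × 41.
φ(150183) = 150183 · (1 − 1/3) · (1 − 1/11) · (1 − 1/37) · (1 − 1/41)
       = 150183 · 28800/50061 = 86400.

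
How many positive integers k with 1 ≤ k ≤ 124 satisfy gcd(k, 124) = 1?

Factor 124: 124 = 2**2 · 31.
φ(2^2) = 2^2 − 2^1 = 4 − 2 = 2.
φ(31) = 31 − 1 = 30.
Since φ is multiplicative, φ(124) = 2 · 30 = 60.

60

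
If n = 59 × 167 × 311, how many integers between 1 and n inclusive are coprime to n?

2984680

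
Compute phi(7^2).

42

φ(49) = 49 · (1 − 1/7)
       = 49 · 6/7 = 42.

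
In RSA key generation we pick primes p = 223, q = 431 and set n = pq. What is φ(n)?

95460

φ(96113) = 96113 · (1 − 1/223) · (1 − 1/431)
       = 96113 · 95460/96113 = 95460.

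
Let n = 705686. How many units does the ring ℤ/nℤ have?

325864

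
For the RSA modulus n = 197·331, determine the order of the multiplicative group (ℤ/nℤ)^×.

φ(65207) = 65207 · (1 − 1/197) · (1 − 1/331)
       = 65207 · 64680/65207 = 64680.

64680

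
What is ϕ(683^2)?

465806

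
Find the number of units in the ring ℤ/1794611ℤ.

1347840

First factor: 1794611 = 7 × 13**2 × 37 × 41.
φ(7) = 7 − 1 = 6.
φ(13^2) = 13^2 − 13^1 = 169 − 13 = 156.
φ(37) = 37 − 1 = 36.
φ(41) = 41 − 1 = 40.
φ(1794611) = 6 × 156 × 36 × 40 = 1347840.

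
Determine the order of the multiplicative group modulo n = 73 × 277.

φ(20221) = 20221 · (1 − 1/73) · (1 − 1/277)
       = 20221 · 19872/20221 = 19872.

19872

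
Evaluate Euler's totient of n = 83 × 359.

29356

φ(29797) = 29797 · (1 − 1/83) · (1 − 1/359)
       = 29797 · 29356/29797 = 29356.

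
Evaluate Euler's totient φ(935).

640

Factor 935: 935 = 5 × 11 × 17.
φ(935) = 935 · (1 − 1/5) · (1 − 1/11) · (1 − 1/17)
       = 935 · 640/935 = 640.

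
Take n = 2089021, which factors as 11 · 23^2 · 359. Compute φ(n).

φ(2089021) = 2089021 · (1 − 1/11) · (1 − 1/23) · (1 − 1/359)
       = 2089021 · 78760/90827 = 1811480.

1811480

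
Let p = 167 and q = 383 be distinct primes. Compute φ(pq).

φ(n) = (p − 1)(q − 1) = (167−1)(383−1) = 166·382 = 63412.

63412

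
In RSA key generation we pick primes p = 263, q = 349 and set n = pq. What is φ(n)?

91176

φ(91787) = 91787 · (1 − 1/263) · (1 − 1/349)
       = 91787 · 91176/91787 = 91176.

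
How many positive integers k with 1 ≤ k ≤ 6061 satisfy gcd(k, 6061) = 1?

5040

Factor 6061: 6061 = 11 · 19 · 29.
φ(11) = 11 − 1 = 10.
φ(19) = 19 − 1 = 18.
φ(29) = 29 − 1 = 28.
Since φ is multiplicative, φ(6061) = 10 · 18 · 28 = 5040.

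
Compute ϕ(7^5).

φ(7^5) = 7^5 − 7^4 = 16807 − 2401 = 14406.

14406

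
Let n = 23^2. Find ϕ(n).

506

φ(529) = 529 · (1 − 1/23)
       = 529 · 22/23 = 506.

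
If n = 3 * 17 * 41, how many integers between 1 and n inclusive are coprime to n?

1280

φ(3) = 3 − 1 = 2.
φ(17) = 17 − 1 = 16.
φ(41) = 41 − 1 = 40.
Multiply: 2 · 16 · 40 = 1280.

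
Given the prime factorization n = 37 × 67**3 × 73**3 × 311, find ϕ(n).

1268632848193920

φ(37) = 37 − 1 = 36.
φ(67^3) = 67^2·(67−1) = 4489·66 = 296274.
φ(73^3) = 73^2·(73−1) = 5329·72 = 383688.
φ(311) = 311 − 1 = 310.
Since φ is multiplicative, φ(1346341093106297) = 36 · 296274 · 383688 · 310 = 1268632848193920.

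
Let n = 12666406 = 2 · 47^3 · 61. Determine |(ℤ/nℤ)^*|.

6096840

φ(2) = 2 − 1 = 1.
φ(47^3) = 47^2·(47−1) = 2209·46 = 101614.
φ(61) = 61 − 1 = 60.
Multiply: 1 · 101614 · 60 = 6096840.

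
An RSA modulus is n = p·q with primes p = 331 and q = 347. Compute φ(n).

φ(n) = (p − 1)(q − 1) = (331−1)(347−1) = 330·346 = 114180.

114180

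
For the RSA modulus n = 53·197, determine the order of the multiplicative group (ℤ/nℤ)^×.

10192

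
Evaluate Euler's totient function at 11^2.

φ(121) = 121 · (1 − 1/11)
       = 121 · 10/11 = 110.

110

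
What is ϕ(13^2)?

φ(13^2) = 13^2 − 13^1 = 169 − 13 = 156.

156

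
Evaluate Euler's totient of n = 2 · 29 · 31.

840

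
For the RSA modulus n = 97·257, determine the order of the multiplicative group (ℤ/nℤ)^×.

24576

For distinct primes, φ(pq) = (p−1)(q−1) = 96 × 256 = 24576.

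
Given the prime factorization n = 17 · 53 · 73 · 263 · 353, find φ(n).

φ(17) = 17 − 1 = 16.
φ(53) = 53 − 1 = 52.
φ(73) = 73 − 1 = 72.
φ(263) = 263 − 1 = 262.
φ(353) = 353 − 1 = 352.
Since φ is multiplicative, φ(6106299547) = 16 · 52 · 72 · 262 · 352 = 5524586496.

5524586496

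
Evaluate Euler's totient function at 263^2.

68906

φ(263^2) = 263^2 − 263^1 = 69169 − 263 = 68906.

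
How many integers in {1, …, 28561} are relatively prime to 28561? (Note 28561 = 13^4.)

φ(28561) = 28561 · (1 − 1/13)
       = 28561 · 12/13 = 26364.

26364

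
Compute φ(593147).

506880

Factor 593147: 593147 = 17 · 23 · 37 · 41.
φ(17) = 17 − 1 = 16.
φ(23) = 23 − 1 = 22.
φ(37) = 37 − 1 = 36.
φ(41) = 41 − 1 = 40.
Multiply: 16 · 22 · 36 · 40 = 506880.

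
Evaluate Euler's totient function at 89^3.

φ(89^3) = 89^2·(89−1) = 7921·88 = 697048.

697048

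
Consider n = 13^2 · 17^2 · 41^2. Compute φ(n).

69588480

φ(82101721) = 82101721 · (1 − 1/13) · (1 − 1/17) · (1 − 1/41)
       = 82101721 · 7680/9061 = 69588480.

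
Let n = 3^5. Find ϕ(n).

φ(243) = 243 · (1 − 1/3)
       = 243 · 2/3 = 162.

162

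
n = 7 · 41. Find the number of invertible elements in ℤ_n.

240

φ(287) = 287 · (1 − 1/7) · (1 − 1/41)
       = 287 · 240/287 = 240.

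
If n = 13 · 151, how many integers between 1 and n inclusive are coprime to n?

φ(1963) = 1963 · (1 − 1/13) · (1 − 1/151)
       = 1963 · 1800/1963 = 1800.

1800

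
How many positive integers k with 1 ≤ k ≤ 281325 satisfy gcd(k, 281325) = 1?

281325 = 3 × 5^2 × 11^2 × 31.
φ(281325) = 281325 · (1 − 1/3) · (1 − 1/5) · (1 − 1/11) · (1 − 1/31)
       = 281325 · 2400/5115 = 132000.

132000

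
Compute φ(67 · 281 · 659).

12159840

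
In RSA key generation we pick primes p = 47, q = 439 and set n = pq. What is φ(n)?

For distinct primes, φ(pq) = (p−1)(q−1) = 46 × 438 = 20148.

20148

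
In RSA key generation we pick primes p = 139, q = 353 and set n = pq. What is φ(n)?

48576

For distinct primes, φ(pq) = (p−1)(q−1) = 138 × 352 = 48576.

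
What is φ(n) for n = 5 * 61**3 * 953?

φ(5) = 5 − 1 = 4.
φ(61^3) = 61^2·(61−1) = 3721·60 = 223260.
φ(953) = 953 − 1 = 952.
Multiply: 4 · 223260 · 952 = 850174080.

850174080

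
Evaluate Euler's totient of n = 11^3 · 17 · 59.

1122880

φ(11^3) = 11^2·(11−1) = 121·10 = 1210.
φ(17) = 17 − 1 = 16.
φ(59) = 59 − 1 = 58.
φ(1334993) = 1210 × 16 × 58 = 1122880.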